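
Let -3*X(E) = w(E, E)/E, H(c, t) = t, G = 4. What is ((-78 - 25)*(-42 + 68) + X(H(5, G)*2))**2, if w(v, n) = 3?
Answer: 459030625/64 ≈ 7.1724e+6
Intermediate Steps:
X(E) = -1/E
((-78 - 25)*(-42 + 68) + X(H(5, G)*2))**2 = ((-78 - 25)*(-42 + 68) - 1/(4*2))**2 = (-103*26 - 1/8)**2 = (-2678 - 1*1/8)**2 = (-2678 - 1/8)**2 = (-21425/8)**2 = 459030625/64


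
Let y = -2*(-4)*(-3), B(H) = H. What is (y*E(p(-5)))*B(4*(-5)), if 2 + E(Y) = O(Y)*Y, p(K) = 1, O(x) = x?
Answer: -480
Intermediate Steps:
E(Y) = -2 + Y**2 (E(Y) = -2 + Y*Y = -2 + Y**2)
y = -24 (y = 8*(-3) = -24)
(y*E(p(-5)))*B(4*(-5)) = (-24*(-2 + 1**2))*(4*(-5)) = -24*(-2 + 1)*(-20) = -24*(-1)*(-20) = 24*(-20) = -480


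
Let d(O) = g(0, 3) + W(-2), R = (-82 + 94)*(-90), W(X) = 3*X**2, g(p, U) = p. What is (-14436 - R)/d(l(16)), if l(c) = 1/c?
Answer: -1113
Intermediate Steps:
R = -1080 (R = 12*(-90) = -1080)
d(O) = 12 (d(O) = 0 + 3*(-2)**2 = 0 + 3*4 = 0 + 12 = 12)
(-14436 - R)/d(l(16)) = (-14436 - 1*(-1080))/12 = (-14436 + 1080)*(1/12) = -13356*1/12 = -1113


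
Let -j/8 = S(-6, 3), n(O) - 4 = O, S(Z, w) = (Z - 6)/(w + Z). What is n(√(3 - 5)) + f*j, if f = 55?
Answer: -1756 + I*√2 ≈ -1756.0 + 1.4142*I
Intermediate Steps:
S(Z, w) = (-6 + Z)/(Z + w)
n(O) = 4 + O
j = -32 (j = -8*(-6 - 6)/(-6 + 3) = -8*(-12)/(-3) = -(-8)*(-12)/3 = -8*4 = -32)
n(√(3 - 5)) + f*j = (4 + √(3 - 5)) + 55*(-32) = (4 + √(-2)) - 1760 = (4 + I*√2) - 1760 = -1756 + I*√2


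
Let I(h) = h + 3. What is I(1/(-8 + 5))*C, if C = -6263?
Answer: -50104/3 ≈ -16701.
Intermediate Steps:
I(h) = 3 + h
I(1/(-8 + 5))*C = (3 + 1/(-8 + 5))*(-6263) = (3 + 1/(-3))*(-6263) = (3 - ⅓)*(-6263) = (8/3)*(-6263) = -50104/3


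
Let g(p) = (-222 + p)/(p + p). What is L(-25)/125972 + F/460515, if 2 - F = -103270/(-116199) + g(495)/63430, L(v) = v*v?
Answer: 2653029562794719693/534471953141523300750 ≈ 0.0049638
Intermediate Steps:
g(p) = (-222 + p)/(2*p) (g(p) = (-222 + p)/((2*p)) = (-222 + p)*(1/(2*p)) = (-222 + p)/(2*p))
L(v) = v²
F = 900961269697/810755282700 (F = 2 - (-103270/(-116199) + ((½)*(-222 + 495)/495)/63430) = 2 - (-103270*(-1/116199) + ((½)*(1/495)*273)*(1/63430)) = 2 - (103270/116199 + (91/330)*(1/63430)) = 2 - (103270/116199 + 91/20931900) = 2 - 1*720549295703/810755282700 = 2 - 720549295703/810755282700 = 900961269697/810755282700 ≈ 1.1113)
L(-25)/125972 + F/460515 = (-25)²/125972 + (900961269697/810755282700)/460515 = 625*(1/125972) + (900961269697/810755282700)*(1/460515) = 625/125972 + 900961269697/373364969012590500 = 2653029562794719693/534471953141523300750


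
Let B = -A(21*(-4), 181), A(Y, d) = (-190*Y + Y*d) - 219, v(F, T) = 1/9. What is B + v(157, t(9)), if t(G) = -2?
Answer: -4832/9 ≈ -536.89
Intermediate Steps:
v(F, T) = ⅑
A(Y, d) = -219 - 190*Y + Y*d
B = -537 (B = -(-219 - 3990*(-4) + (21*(-4))*181) = -(-219 - 190*(-84) - 84*181) = -(-219 + 15960 - 15204) = -1*537 = -537)
B + v(157, t(9)) = -537 + ⅑ = -4832/9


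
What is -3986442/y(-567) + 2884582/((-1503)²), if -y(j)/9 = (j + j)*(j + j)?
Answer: 9691453619/5977337814 ≈ 1.6214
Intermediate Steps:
y(j) = -36*j² (y(j) = -9*(j + j)*(j + j) = -9*2*j*2*j = -36*j²)
-3986442/y(-567) + 2884582/((-1503)²) = -3986442/((-36*(-567)²)) + 2884582/((-1503)²) = -3986442/((-36*321489)) + 2884582/2259009 = -3986442/(-11573604) + 2884582*(1/2259009) = -3986442*(-1/11573604) + 2884582/2259009 = 73823/214326 + 2884582/2259009 = 9691453619/5977337814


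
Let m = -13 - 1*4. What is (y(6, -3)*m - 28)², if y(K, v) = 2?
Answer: 3844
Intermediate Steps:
m = -17 (m = -13 - 4 = -17)
(y(6, -3)*m - 28)² = (2*(-17) - 28)² = (-34 - 28)² = (-62)² = 3844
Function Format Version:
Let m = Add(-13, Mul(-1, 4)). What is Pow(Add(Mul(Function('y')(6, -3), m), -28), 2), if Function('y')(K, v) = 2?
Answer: 3844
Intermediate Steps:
m = -17 (m = Add(-13, -4) = -17)
Pow(Add(Mul(Function('y')(6, -3), m), -28), 2) = Pow(Add(Mul(2, -17), -28), 2) = Pow(Add(-34, -28), 2) = Pow(-62, 2) = 3844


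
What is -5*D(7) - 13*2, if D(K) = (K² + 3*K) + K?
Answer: -411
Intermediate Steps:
D(K) = K² + 4*K
-5*D(7) - 13*2 = -35*(4 + 7) - 13*2 = -35*11 - 26 = -5*77 - 26 = -385 - 26 = -411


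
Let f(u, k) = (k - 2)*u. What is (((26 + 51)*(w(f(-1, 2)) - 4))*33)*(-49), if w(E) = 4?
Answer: 0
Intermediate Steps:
f(u, k) = u*(-2 + k) (f(u, k) = (-2 + k)*u = u*(-2 + k))
(((26 + 51)*(w(f(-1, 2)) - 4))*33)*(-49) = (((26 + 51)*(4 - 4))*33)*(-49) = ((77*0)*33)*(-49) = (0*33)*(-49) = 0*(-49) = 0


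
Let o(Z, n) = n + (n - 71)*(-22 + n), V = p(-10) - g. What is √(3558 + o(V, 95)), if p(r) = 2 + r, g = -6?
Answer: √5405 ≈ 73.519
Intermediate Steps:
V = -2 (V = (2 - 10) - 1*(-6) = -8 + 6 = -2)
o(Z, n) = n + (-71 + n)*(-22 + n)
√(3558 + o(V, 95)) = √(3558 + (1562 + 95² - 92*95)) = √(3558 + (1562 + 9025 - 8740)) = √(3558 + 1847) = √5405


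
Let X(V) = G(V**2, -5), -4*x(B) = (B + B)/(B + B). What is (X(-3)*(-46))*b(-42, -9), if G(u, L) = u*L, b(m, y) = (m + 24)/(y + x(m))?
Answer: 149040/37 ≈ 4028.1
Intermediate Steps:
x(B) = -1/4 (x(B) = -(B + B)/(4*(B + B)) = -2*B/(4*(2*B)) = -2*B*1/(2*B)/4 = -1/4*1 = -1/4)
b(m, y) = (24 + m)/(-1/4 + y) (b(m, y) = (m + 24)/(y - 1/4) = (24 + m)/(-1/4 + y))
G(u, L) = L*u
X(V) = -5*V**2
(X(-3)*(-46))*b(-42, -9) = (-5*(-3)**2*(-46))*(4*(24 - 42)/(-1 + 4*(-9))) = (-5*9*(-46))*(4*(-18)/(-1 - 36)) = (-45*(-46))*(4*(-18)/(-37)) = 2070*(4*(-1/37)*(-18)) = 2070*(72/37) = 149040/37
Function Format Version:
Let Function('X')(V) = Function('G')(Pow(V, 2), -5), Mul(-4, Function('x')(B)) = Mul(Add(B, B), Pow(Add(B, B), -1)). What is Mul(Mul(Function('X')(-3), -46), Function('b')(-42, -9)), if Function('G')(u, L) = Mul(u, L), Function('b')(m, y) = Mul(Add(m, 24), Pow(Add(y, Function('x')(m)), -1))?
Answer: Rational(149040, 37) ≈ 4028.1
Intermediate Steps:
Function('x')(B) = Rational(-1, 4) (Function('x')(B) = Mul(Rational(-1, 4), Mul(Add(B, B), Pow(Add(B, B), -1))) = Mul(Rational(-1, 4), Mul(Mul(2, B), Pow(Mul(2, B), -1))) = Mul(Rational(-1, 4), Mul(Mul(2, B), Mul(Rational(1, 2), Pow(B, -1)))) = Mul(Rational(-1, 4), 1) = Rational(-1, 4))
Function('b')(m, y) = Mul(Pow(Add(Rational(-1, 4), y), -1), Add(24, m)) (Function('b')(m, y) = Mul(Add(m, 24), Pow(Add(y, Rational(-1, 4)), -1)) = Mul(Add(24, m), Pow(Add(Rational(-1, 4), y), -1)) = Mul(Pow(Add(Rational(-1, 4), y), -1), Add(24, m)))
Function('G')(u, L) = Mul(L, u)
Function('X')(V) = Mul(-5, Pow(V, 2))
Mul(Mul(Function('X')(-3), -46), Function('b')(-42, -9)) = Mul(Mul(Mul(-5, Pow(-3, 2)), -46), Mul(4, Pow(Add(-1, Mul(4, -9)), -1), Add(24, -42))) = Mul(Mul(Mul(-5, 9), -46), Mul(4, Pow(Add(-1, -36), -1), -18)) = Mul(Mul(-45, -46), Mul(4, Pow(-37, -1), -18)) = Mul(2070, Mul(4, Rational(-1, 37), -18)) = Mul(2070, Rational(72, 37)) = Rational(149040, 37)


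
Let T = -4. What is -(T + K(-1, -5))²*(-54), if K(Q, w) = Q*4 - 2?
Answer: 5400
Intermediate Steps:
K(Q, w) = -2 + 4*Q (K(Q, w) = 4*Q - 2 = -2 + 4*Q)
-(T + K(-1, -5))²*(-54) = -(-4 + (-2 + 4*(-1)))²*(-54) = -(-4 + (-2 - 4))²*(-54) = -(-4 - 6)²*(-54) = -1*(-10)²*(-54) = -1*100*(-54) = -100*(-54) = 5400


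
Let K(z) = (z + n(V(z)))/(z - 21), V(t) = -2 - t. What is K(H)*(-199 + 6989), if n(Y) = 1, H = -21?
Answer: 9700/3 ≈ 3233.3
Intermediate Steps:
K(z) = (1 + z)/(-21 + z) (K(z) = (z + 1)/(z - 21) = (1 + z)/(-21 + z))
K(H)*(-199 + 6989) = ((1 - 21)/(-21 - 21))*(-199 + 6989) = (-20/(-42))*6790 = -1/42*(-20)*6790 = (10/21)*6790 = 9700/3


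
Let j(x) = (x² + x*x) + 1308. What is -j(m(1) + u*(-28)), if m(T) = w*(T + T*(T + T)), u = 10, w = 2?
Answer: -151460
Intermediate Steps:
m(T) = 2*T + 4*T² (m(T) = 2*(T + T*(T + T)) = 2*(T + T*(2*T)) = 2*(T + 2*T²) = 2*T + 4*T²)
j(x) = 1308 + 2*x² (j(x) = (x² + x²) + 1308 = 2*x² + 1308 = 1308 + 2*x²)
-j(m(1) + u*(-28)) = -(1308 + 2*(2*1*(1 + 2*1) + 10*(-28))²) = -(1308 + 2*(2*1*(1 + 2) - 280)²) = -(1308 + 2*(2*1*3 - 280)²) = -(1308 + 2*(6 - 280)²) = -(1308 + 2*(-274)²) = -(1308 + 2*75076) = -(1308 + 150152) = -1*151460 = -151460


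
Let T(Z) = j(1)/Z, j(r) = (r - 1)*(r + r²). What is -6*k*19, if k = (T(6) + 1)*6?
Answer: -684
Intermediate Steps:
j(r) = (-1 + r)*(r + r²)
T(Z) = 0 (T(Z) = (1³ - 1*1)/Z = (1 - 1)/Z = 0/Z = 0)
k = 6 (k = (0 + 1)*6 = 1*6 = 6)
-6*k*19 = -6*6*19 = -36*19 = -684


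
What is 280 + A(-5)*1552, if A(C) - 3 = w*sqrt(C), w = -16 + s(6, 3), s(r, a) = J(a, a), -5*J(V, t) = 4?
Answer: 4936 - 130368*I*sqrt(5)/5 ≈ 4936.0 - 58302.0*I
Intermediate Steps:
J(V, t) = -4/5 (J(V, t) = -1/5*4 = -4/5)
s(r, a) = -4/5
w = -84/5 (w = -16 - 4/5 = -84/5 ≈ -16.800)
A(C) = 3 - 84*sqrt(C)/5
280 + A(-5)*1552 = 280 + (3 - 84*I*sqrt(5)/5)*1552 = 280 + (4656 - 130368*I*sqrt(5)/5) = 4936 - 130368*I*sqrt(5)/5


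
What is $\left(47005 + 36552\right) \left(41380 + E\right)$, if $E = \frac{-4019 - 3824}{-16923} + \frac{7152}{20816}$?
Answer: $\frac{76126602201875648}{22016823} \approx 3.4577 \cdot 10^{9}$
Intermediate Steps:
$E = \frac{17768324}{22016823}$ ($E = \left(-4019 - 3824\right) \left(- \frac{1}{16923}\right) + 7152 \cdot \frac{1}{20816} = \left(-7843\right) \left(- \frac{1}{16923}\right) + \frac{447}{1301} = \frac{7843}{16923} + \frac{447}{1301} = \frac{17768324}{22016823} \approx 0.80703$)
$\left(47005 + 36552\right) \left(41380 + E\right) = \left(47005 + 36552\right) \left(41380 + \frac{17768324}{22016823}\right) = 83557 \cdot \frac{911073904064}{22016823} = \frac{76126602201875648}{22016823}$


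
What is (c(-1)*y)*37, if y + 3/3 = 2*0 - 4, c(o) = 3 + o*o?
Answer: -740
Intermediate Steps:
c(o) = 3 + o²
y = -5 (y = -1 + (2*0 - 4) = -1 + (0 - 4) = -1 - 4 = -5)
(c(-1)*y)*37 = ((3 + (-1)²)*(-5))*37 = ((3 + 1)*(-5))*37 = (4*(-5))*37 = -20*37 = -740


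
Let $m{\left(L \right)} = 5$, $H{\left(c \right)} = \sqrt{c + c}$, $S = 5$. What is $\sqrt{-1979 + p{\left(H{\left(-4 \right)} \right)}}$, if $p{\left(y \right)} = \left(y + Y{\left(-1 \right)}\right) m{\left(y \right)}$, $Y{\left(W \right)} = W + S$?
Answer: $\sqrt{-1959 + 10 i \sqrt{2}} \approx 0.1598 + 44.261 i$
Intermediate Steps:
$H{\left(c \right)} = \sqrt{2} \sqrt{c}$ ($H{\left(c \right)} = \sqrt{2 c} = \sqrt{2} \sqrt{c}$)
$Y{\left(W \right)} = 5 + W$ ($Y{\left(W \right)} = W + 5 = 5 + W$)
$p{\left(y \right)} = 20 + 5 y$ ($p{\left(y \right)} = \left(y + \left(5 - 1\right)\right) 5 = \left(y + 4\right) 5 = \left(4 + y\right) 5 = 20 + 5 y$)
$\sqrt{-1979 + p{\left(H{\left(-4 \right)} \right)}} = \sqrt{-1979 + \left(20 + 5 \sqrt{2} \sqrt{-4}\right)} = \sqrt{-1979 + \left(20 + 5 \sqrt{2} \cdot 2 i\right)} = \sqrt{-1979 + \left(20 + 5 \cdot 2 i \sqrt{2}\right)} = \sqrt{-1979 + \left(20 + 10 i \sqrt{2}\right)} = \sqrt{-1959 + 10 i \sqrt{2}}$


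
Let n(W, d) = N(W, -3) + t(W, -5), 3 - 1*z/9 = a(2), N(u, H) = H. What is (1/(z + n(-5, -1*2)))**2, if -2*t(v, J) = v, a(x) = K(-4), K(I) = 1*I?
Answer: 4/15625 ≈ 0.00025600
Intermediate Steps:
K(I) = I
a(x) = -4
t(v, J) = -v/2
z = 63 (z = 27 - 9*(-4) = 27 + 36 = 63)
n(W, d) = -3 - W/2
(1/(z + n(-5, -1*2)))**2 = (1/(63 + (-3 - 1/2*(-5))))**2 = (1/(63 + (-3 + 5/2)))**2 = (1/(63 - 1/2))**2 = (1/(125/2))**2 = (2/125)**2 = 4/15625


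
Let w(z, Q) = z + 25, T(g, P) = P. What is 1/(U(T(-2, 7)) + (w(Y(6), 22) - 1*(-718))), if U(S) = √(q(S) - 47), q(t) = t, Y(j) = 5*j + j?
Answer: 779/606881 - 2*I*√10/606881 ≈ 0.0012836 - 1.0421e-5*I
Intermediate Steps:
Y(j) = 6*j
w(z, Q) = 25 + z
U(S) = √(-47 + S) (U(S) = √(S - 47) = √(-47 + S))
1/(U(T(-2, 7)) + (w(Y(6), 22) - 1*(-718))) = 1/(√(-47 + 7) + ((25 + 6*6) - 1*(-718))) = 1/(√(-40) + ((25 + 36) + 718)) = 1/(2*I*√10 + (61 + 718)) = 1/(2*I*√10 + 779) = 1/(779 + 2*I*√10)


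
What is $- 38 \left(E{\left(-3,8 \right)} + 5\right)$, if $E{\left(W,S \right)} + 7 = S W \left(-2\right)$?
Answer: $-1748$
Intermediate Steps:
$E{\left(W,S \right)} = -7 - 2 S W$ ($E{\left(W,S \right)} = -7 + S W \left(-2\right) = -7 - 2 S W$)
$- 38 \left(E{\left(-3,8 \right)} + 5\right) = - 38 \left(\left(-7 - 16 \left(-3\right)\right) + 5\right) = - 38 \left(\left(-7 + 48\right) + 5\right) = - 38 \left(41 + 5\right) = \left(-38\right) 46 = -1748$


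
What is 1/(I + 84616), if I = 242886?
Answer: 1/327502 ≈ 3.0534e-6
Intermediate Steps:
1/(I + 84616) = 1/(242886 + 84616) = 1/327502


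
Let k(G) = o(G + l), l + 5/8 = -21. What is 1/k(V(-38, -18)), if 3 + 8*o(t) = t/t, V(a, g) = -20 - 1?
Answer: -4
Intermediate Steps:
l = -173/8 (l = -5/8 - 21 = -173/8 ≈ -21.625)
V(a, g) = -21
o(t) = -¼ (o(t) = -3/8 + (t/t)/8 = -3/8 + (⅛)*1 = -3/8 + ⅛ = -¼)
k(G) = -¼
1/k(V(-38, -18)) = 1/(-¼) = -4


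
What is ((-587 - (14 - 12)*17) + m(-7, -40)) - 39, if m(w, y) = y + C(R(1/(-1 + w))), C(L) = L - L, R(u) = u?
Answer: -700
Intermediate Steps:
C(L) = 0
m(w, y) = y (m(w, y) = y + 0 = y)
((-587 - (14 - 12)*17) + m(-7, -40)) - 39 = ((-587 - (14 - 12)*17) - 40) - 39 = ((-587 - 2*17) - 40) - 39 = ((-587 - 1*34) - 40) - 39 = ((-587 - 34) - 40) - 39 = (-621 - 40) - 39 = -661 - 39 = -700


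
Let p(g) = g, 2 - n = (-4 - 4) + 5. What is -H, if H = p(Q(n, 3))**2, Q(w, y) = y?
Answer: -9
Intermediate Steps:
n = 5 (n = 2 - ((-4 - 4) + 5) = 2 - (-8 + 5) = 2 - 1*(-3) = 2 + 3 = 5)
H = 9 (H = 3**2 = 9)
-H = -1*9 = -9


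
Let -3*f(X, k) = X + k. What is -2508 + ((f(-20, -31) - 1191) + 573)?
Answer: -3109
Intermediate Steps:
f(X, k) = -X/3 - k/3 (f(X, k) = -(X + k)/3 = -X/3 - k/3)
-2508 + ((f(-20, -31) - 1191) + 573) = -2508 + (((-⅓*(-20) - ⅓*(-31)) - 1191) + 573) = -2508 + (((20/3 + 31/3) - 1191) + 573) = -2508 + ((17 - 1191) + 573) = -2508 + (-1174 + 573) = -2508 - 601 = -3109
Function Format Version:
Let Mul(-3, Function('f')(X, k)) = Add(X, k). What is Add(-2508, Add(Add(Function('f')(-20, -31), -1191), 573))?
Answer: -3109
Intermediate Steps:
Function('f')(X, k) = Add(Mul(Rational(-1, 3), X), Mul(Rational(-1, 3), k)) (Function('f')(X, k) = Mul(Rational(-1, 3), Add(X, k)) = Add(Mul(Rational(-1, 3), X), Mul(Rational(-1, 3), k)))
Add(-2508, Add(Add(Function('f')(-20, -31), -1191), 573)) = Add(-2508, Add(Add(Add(Mul(Rational(-1, 3), -20), Mul(Rational(-1, 3), -31)), -1191), 573)) = Add(-2508, Add(Add(Add(Rational(20, 3), Rational(31, 3)), -1191), 573)) = Add(-2508, Add(Add(17, -1191), 573)) = Add(-2508, Add(-1174, 573)) = Add(-2508, -601) = -3109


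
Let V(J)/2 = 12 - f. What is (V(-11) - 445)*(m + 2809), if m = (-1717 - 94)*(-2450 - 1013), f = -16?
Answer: -2440703478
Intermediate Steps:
V(J) = 56 (V(J) = 2*(12 - 1*(-16)) = 2*(12 + 16) = 2*28 = 56)
m = 6271493 (m = -1811*(-3463) = 6271493)
(V(-11) - 445)*(m + 2809) = (56 - 445)*(6271493 + 2809) = -389*6274302 = -2440703478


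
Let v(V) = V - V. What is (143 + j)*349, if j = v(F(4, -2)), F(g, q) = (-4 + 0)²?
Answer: 49907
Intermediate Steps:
F(g, q) = 16 (F(g, q) = (-4)² = 16)
v(V) = 0
j = 0
(143 + j)*349 = (143 + 0)*349 = 143*349 = 49907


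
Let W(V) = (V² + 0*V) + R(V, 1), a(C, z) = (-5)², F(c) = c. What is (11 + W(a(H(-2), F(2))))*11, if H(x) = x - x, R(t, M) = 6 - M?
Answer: 7051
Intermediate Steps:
H(x) = 0
a(C, z) = 25
W(V) = 5 + V² (W(V) = (V² + 0*V) + (6 - 1*1) = (V² + 0) + (6 - 1) = V² + 5 = 5 + V²)
(11 + W(a(H(-2), F(2))))*11 = (11 + (5 + 25²))*11 = (11 + (5 + 625))*11 = (11 + 630)*11 = 641*11 = 7051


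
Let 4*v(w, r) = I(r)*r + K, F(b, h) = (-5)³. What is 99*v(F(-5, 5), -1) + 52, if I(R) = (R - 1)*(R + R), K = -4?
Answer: -146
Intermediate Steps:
I(R) = 2*R*(-1 + R) (I(R) = (-1 + R)*(2*R) = 2*R*(-1 + R))
F(b, h) = -125
v(w, r) = -1 + r²*(-1 + r)/2 (v(w, r) = ((2*r*(-1 + r))*r - 4)/4 = (2*r²*(-1 + r) - 4)/4 = (-4 + 2*r²*(-1 + r))/4 = -1 + r²*(-1 + r)/2)
99*v(F(-5, 5), -1) + 52 = 99*(-1 + (½)*(-1)²*(-1 - 1)) + 52 = 99*(-1 + (½)*1*(-2)) + 52 = 99*(-1 - 1) + 52 = 99*(-2) + 52 = -198 + 52 = -146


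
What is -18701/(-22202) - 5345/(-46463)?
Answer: 987574253/1031571526 ≈ 0.95735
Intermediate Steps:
-18701/(-22202) - 5345/(-46463) = -18701*(-1/22202) - 5345*(-1/46463) = 18701/22202 + 5345/46463 = 987574253/1031571526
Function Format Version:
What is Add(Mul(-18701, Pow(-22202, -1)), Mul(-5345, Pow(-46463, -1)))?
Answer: Rational(987574253, 1031571526) ≈ 0.95735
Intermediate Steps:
Add(Mul(-18701, Pow(-22202, -1)), Mul(-5345, Pow(-46463, -1))) = Add(Mul(-18701, Rational(-1, 22202)), Mul(-5345, Rational(-1, 46463))) = Add(Rational(18701, 22202), Rational(5345, 46463)) = Rational(987574253, 1031571526)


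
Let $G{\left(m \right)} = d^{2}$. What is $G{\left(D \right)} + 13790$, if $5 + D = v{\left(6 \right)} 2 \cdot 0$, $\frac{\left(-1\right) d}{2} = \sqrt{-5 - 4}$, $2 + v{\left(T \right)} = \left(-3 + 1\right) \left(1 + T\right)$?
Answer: $13754$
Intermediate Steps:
$v{\left(T \right)} = -4 - 2 T$ ($v{\left(T \right)} = -2 + \left(-3 + 1\right) \left(1 + T\right) = -2 - 2 \left(1 + T\right) = -2 - \left(2 + 2 T\right) = -4 - 2 T$)
$d = - 6 i$ ($d = - 2 \sqrt{-5 - 4} = - 2 \sqrt{-9} = - 2 \cdot 3 i = - 6 i \approx - 6.0 i$)
$D = -5$ ($D = -5 + \left(-4 - 12\right) 2 \cdot 0 = -5 + \left(-16\right) 2 \cdot 0 = -5 - 0 = -5 + 0 = -5$)
$G{\left(m \right)} = -36$ ($G{\left(m \right)} = \left(- 6 i\right)^{2} = -36$)
$G{\left(D \right)} + 13790 = -36 + 13790 = 13754$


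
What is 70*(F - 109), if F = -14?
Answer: -8610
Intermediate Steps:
70*(F - 109) = 70*(-14 - 109) = 70*(-123) = -8610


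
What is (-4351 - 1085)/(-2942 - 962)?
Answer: 1359/976 ≈ 1.3924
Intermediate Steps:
(-4351 - 1085)/(-2942 - 962) = -5436/(-3904) = -5436*(-1/3904) = 1359/976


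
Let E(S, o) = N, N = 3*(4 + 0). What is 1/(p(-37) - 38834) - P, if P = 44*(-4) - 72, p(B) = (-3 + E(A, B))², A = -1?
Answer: 9610743/38753 ≈ 248.00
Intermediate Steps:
N = 12 (N = 3*4 = 12)
E(S, o) = 12
p(B) = 81 (p(B) = (-3 + 12)² = 9² = 81)
P = -248 (P = -176 - 72 = -248)
1/(p(-37) - 38834) - P = 1/(81 - 38834) - 1*(-248) = 1/(-38753) + 248 = -1/38753 + 248 = 9610743/38753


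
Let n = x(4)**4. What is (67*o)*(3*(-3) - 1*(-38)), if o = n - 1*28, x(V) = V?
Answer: 443004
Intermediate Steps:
n = 256 (n = 4**4 = 256)
o = 228 (o = 256 - 1*28 = 256 - 28 = 228)
(67*o)*(3*(-3) - 1*(-38)) = (67*228)*(3*(-3) - 1*(-38)) = 15276*(-9 + 38) = 15276*29 = 443004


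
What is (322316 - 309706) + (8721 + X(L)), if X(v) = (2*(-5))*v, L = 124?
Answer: 20091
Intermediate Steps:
X(v) = -10*v
(322316 - 309706) + (8721 + X(L)) = (322316 - 309706) + (8721 - 10*124) = 12610 + (8721 - 1240) = 12610 + 7481 = 20091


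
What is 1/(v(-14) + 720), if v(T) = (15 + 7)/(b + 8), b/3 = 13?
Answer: 47/33862 ≈ 0.0013880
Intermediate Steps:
b = 39 (b = 3*13 = 39)
v(T) = 22/47 (v(T) = (15 + 7)/(39 + 8) = 22/47)
1/(v(-14) + 720) = 1/(22/47 + 720) = 1/(33862/47) = 47/33862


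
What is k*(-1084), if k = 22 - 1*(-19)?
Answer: -44444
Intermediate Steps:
k = 41 (k = 22 + 19 = 41)
k*(-1084) = 41*(-1084) = -44444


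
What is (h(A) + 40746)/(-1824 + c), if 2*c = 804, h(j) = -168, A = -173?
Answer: -6763/237 ≈ -28.536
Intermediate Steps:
c = 402 (c = (½)*804 = 402)
(h(A) + 40746)/(-1824 + c) = (-168 + 40746)/(-1824 + 402) = 40578/(-1422) = 40578*(-1/1422) = -6763/237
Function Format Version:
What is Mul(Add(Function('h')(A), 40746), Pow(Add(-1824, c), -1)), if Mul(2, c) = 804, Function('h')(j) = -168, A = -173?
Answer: Rational(-6763, 237) ≈ -28.536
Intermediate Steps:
c = 402 (c = Mul(Rational(1, 2), 804) = 402)
Mul(Add(Function('h')(A), 40746), Pow(Add(-1824, c), -1)) = Mul(Add(-168, 40746), Pow(Add(-1824, 402), -1)) = Mul(40578, Pow(-1422, -1)) = Mul(40578, Rational(-1, 1422)) = Rational(-6763, 237)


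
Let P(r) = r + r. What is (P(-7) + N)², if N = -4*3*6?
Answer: 7396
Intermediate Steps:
N = -72 (N = -12*6 = -72)
P(r) = 2*r
(P(-7) + N)² = (2*(-7) - 72)² = (-14 - 72)² = (-86)² = 7396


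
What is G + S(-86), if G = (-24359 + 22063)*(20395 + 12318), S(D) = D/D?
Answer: -75109047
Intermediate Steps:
S(D) = 1
G = -75109048 (G = -2296*32713 = -75109048)
G + S(-86) = -75109048 + 1 = -75109047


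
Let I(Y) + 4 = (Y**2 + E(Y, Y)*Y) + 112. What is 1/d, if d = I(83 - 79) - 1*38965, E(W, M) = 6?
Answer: -1/38817 ≈ -2.5762e-5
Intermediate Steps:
I(Y) = 108 + Y**2 + 6*Y (I(Y) = -4 + ((Y**2 + 6*Y) + 112) = -4 + (112 + Y**2 + 6*Y) = 108 + Y**2 + 6*Y)
d = -38817 (d = (108 + (83 - 79)**2 + 6*(83 - 79)) - 1*38965 = (108 + 4**2 + 6*4) - 38965 = (108 + 16 + 24) - 38965 = 148 - 38965 = -38817)
1/d = 1/(-38817) = -1/38817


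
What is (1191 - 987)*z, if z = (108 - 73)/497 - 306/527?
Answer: -229092/2201 ≈ -104.09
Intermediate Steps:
z = -1123/2201 (z = 35*(1/497) - 306*1/527 = 5/71 - 18/31 = -1123/2201 ≈ -0.51022)
(1191 - 987)*z = (1191 - 987)*(-1123/2201) = 204*(-1123/2201) = -229092/2201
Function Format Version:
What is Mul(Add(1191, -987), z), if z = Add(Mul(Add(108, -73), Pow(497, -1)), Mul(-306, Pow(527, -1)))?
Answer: Rational(-229092, 2201) ≈ -104.09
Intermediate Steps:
z = Rational(-1123, 2201) (z = Add(Mul(35, Rational(1, 497)), Mul(-306, Rational(1, 527))) = Add(Rational(5, 71), Rational(-18, 31)) = Rational(-1123, 2201) ≈ -0.51022)
Mul(Add(1191, -987), z) = Mul(Add(1191, -987), Rational(-1123, 2201)) = Mul(204, Rational(-1123, 2201)) = Rational(-229092, 2201)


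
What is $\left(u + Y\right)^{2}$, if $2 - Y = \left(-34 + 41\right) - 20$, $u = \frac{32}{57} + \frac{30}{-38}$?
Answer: $\frac{708964}{3249} \approx 218.21$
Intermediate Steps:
$u = - \frac{13}{57}$ ($u = 32 \cdot \frac{1}{57} + 30 \left(- \frac{1}{38}\right) = \frac{32}{57} - \frac{15}{19} = - \frac{13}{57} \approx -0.22807$)
$Y = 15$ ($Y = 2 - \left(\left(-34 + 41\right) - 20\right) = 2 - \left(7 - 20\right) = 2 - -13 = 2 + 13 = 15$)
$\left(u + Y\right)^{2} = \left(- \frac{13}{57} + 15\right)^{2} = \left(\frac{842}{57}\right)^{2} = \frac{708964}{3249}$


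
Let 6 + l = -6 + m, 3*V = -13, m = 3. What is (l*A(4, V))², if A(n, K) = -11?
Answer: 9801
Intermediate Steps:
V = -13/3 (V = (⅓)*(-13) = -13/3 ≈ -4.3333)
l = -9 (l = -6 + (-6 + 3) = -6 - 3 = -9)
(l*A(4, V))² = (-9*(-11))² = 99² = 9801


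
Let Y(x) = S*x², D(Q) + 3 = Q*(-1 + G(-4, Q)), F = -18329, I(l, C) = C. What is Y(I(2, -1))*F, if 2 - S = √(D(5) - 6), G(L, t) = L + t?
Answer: -36658 + 54987*I ≈ -36658.0 + 54987.0*I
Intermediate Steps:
D(Q) = -3 + Q*(-5 + Q) (D(Q) = -3 + Q*(-1 + (-4 + Q)) = -3 + Q*(-5 + Q))
S = 2 - 3*I (S = 2 - √((-3 - 1*5 + 5*(-4 + 5)) - 6) = 2 - √((-3 - 5 + 5*1) - 6) = 2 - √((-3 - 5 + 5) - 6) = 2 - √(-3 - 6) = 2 - √(-9) = 2 - 3*I ≈ 2.0 - 3.0*I)
Y(x) = x²*(2 - 3*I) (Y(x) = (2 - 3*I)*x² = x²*(2 - 3*I))
Y(I(2, -1))*F = ((-1)²*(2 - 3*I))*(-18329) = (1*(2 - 3*I))*(-18329) = (2 - 3*I)*(-18329) = -36658 + 54987*I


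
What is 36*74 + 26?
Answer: 2690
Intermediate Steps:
36*74 + 26 = 2664 + 26 = 2690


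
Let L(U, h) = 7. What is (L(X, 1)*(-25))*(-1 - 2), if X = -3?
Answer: 525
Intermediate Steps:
(L(X, 1)*(-25))*(-1 - 2) = (7*(-25))*(-1 - 2) = -175*(-3) = 525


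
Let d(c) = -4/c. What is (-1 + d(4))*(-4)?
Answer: 8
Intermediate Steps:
(-1 + d(4))*(-4) = (-1 - 4/4)*(-4) = (-1 - 4*¼)*(-4) = (-1 - 1)*(-4) = -2*(-4) = 8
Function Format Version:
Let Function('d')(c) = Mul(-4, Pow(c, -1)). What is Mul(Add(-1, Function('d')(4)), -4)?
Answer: 8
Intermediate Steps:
Mul(Add(-1, Function('d')(4)), -4) = Mul(Add(-1, Mul(-4, Pow(4, -1))), -4) = Mul(Add(-1, Mul(-4, Rational(1, 4))), -4) = Mul(Add(-1, -1), -4) = Mul(-2, -4) = 8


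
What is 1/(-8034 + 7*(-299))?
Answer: -1/10127 ≈ -9.8746e-5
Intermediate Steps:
1/(-8034 + 7*(-299)) = 1/(-8034 - 2093) = 1/(-10127) = -1/10127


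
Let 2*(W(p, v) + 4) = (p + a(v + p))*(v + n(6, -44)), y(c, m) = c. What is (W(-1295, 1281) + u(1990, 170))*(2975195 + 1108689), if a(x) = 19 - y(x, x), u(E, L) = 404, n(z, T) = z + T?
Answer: -3201491435772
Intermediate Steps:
n(z, T) = T + z
a(x) = 19 - x
W(p, v) = -4 + (-38 + v)*(19 - v)/2 (W(p, v) = -4 + ((p + (19 - (v + p)))*(v + (-44 + 6)))/2 = -4 + ((p + (19 - (p + v)))*(v - 38))/2 = -4 + ((p + (19 + (-p - v)))*(-38 + v))/2 = -4 + ((p + (19 - p - v))*(-38 + v))/2 = -4 + ((19 - v)*(-38 + v))/2 = -4 + ((-38 + v)*(19 - v))/2 = -4 + (-38 + v)*(19 - v)/2)
(W(-1295, 1281) + u(1990, 170))*(2975195 + 1108689) = ((-365 - ½*1281² + (57/2)*1281) + 404)*(2975195 + 1108689) = ((-365 - ½*1640961 + 73017/2) + 404)*4083884 = ((-365 - 1640961/2 + 73017/2) + 404)*4083884 = (-784337 + 404)*4083884 = -783933*4083884 = -3201491435772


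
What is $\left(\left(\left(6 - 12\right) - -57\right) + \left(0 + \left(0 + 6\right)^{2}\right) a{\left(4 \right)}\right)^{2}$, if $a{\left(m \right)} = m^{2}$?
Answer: $393129$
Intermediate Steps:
$\left(\left(\left(6 - 12\right) - -57\right) + \left(0 + \left(0 + 6\right)^{2}\right) a{\left(4 \right)}\right)^{2} = \left(\left(\left(6 - 12\right) - -57\right) + \left(0 + \left(0 + 6\right)^{2}\right) 4^{2}\right)^{2} = \left(\left(\left(6 - 12\right) + 57\right) + \left(0 + 6^{2}\right) 16\right)^{2} = \left(\left(-6 + 57\right) + \left(0 + 36\right) 16\right)^{2} = \left(51 + 36 \cdot 16\right)^{2} = \left(51 + 576\right)^{2} = 627^{2} = 393129$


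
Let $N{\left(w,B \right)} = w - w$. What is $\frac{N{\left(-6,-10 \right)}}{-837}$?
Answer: $0$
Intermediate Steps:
$N{\left(w,B \right)} = 0$
$\frac{N{\left(-6,-10 \right)}}{-837} = \frac{0}{-837} = 0 \left(- \frac{1}{837}\right) = 0$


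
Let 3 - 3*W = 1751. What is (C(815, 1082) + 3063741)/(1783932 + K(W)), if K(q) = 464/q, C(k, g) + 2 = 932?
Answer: 446420409/259859312 ≈ 1.7179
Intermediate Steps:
W = -1748/3 (W = 1 - ⅓*1751 = 1 - 1751/3 = -1748/3 ≈ -582.67)
C(k, g) = 930 (C(k, g) = -2 + 932 = 930)
(C(815, 1082) + 3063741)/(1783932 + K(W)) = (930 + 3063741)/(1783932 + 464/(-1748/3)) = 3064671/(1783932 + 464*(-3/1748)) = 3064671/(1783932 - 348/437) = 3064671/(779577936/437) = 3064671*(437/779577936) = 446420409/259859312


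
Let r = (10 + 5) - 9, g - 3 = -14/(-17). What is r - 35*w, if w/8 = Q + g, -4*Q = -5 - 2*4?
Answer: -33568/17 ≈ -1974.6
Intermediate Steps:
Q = 13/4 (Q = -(-5 - 2*4)/4 = -(-5 - 8)/4 = -¼*(-13) = 13/4 ≈ 3.2500)
g = 65/17 (g = 3 - 14/(-17) = 3 - 14*(-1/17) = 3 + 14/17 = 65/17 ≈ 3.8235)
r = 6 (r = 15 - 9 = 6)
w = 962/17 (w = 8*(13/4 + 65/17) = 8*(481/68) = 962/17 ≈ 56.588)
r - 35*w = 6 - 35*962/17 = 6 - 33670/17 = -33568/17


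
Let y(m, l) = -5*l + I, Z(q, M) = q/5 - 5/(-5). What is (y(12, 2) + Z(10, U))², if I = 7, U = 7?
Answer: 0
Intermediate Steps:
Z(q, M) = 1 + q/5 (Z(q, M) = q*(⅕) - 5*(-⅕) = q/5 + 1 = 1 + q/5)
y(m, l) = 7 - 5*l (y(m, l) = -5*l + 7 = 7 - 5*l)
(y(12, 2) + Z(10, U))² = ((7 - 5*2) + (1 + (⅕)*10))² = ((7 - 10) + (1 + 2))² = (-3 + 3)² = 0² = 0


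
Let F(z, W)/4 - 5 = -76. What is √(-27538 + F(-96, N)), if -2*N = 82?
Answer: I*√27822 ≈ 166.8*I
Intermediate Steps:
N = -41 (N = -½*82 = -41)
F(z, W) = -284 (F(z, W) = 20 + 4*(-76) = 20 - 304 = -284)
√(-27538 + F(-96, N)) = √(-27538 - 284) = √(-27822) = I*√27822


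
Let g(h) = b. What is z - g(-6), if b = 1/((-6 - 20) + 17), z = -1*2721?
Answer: -24488/9 ≈ -2720.9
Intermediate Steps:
z = -2721
b = -⅑ (b = 1/(-26 + 17) = 1/(-9) = -⅑ ≈ -0.11111)
g(h) = -⅑
z - g(-6) = -2721 - 1*(-⅑) = -2721 + ⅑ = -24488/9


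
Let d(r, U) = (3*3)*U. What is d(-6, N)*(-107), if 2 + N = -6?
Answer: 7704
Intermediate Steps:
N = -8 (N = -2 - 6 = -8)
d(r, U) = 9*U
d(-6, N)*(-107) = (9*(-8))*(-107) = -72*(-107) = 7704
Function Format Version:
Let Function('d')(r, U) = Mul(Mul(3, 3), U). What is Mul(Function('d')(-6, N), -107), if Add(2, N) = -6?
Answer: 7704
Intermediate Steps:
N = -8 (N = Add(-2, -6) = -8)
Function('d')(r, U) = Mul(9, U)
Mul(Function('d')(-6, N), -107) = Mul(Mul(9, -8), -107) = Mul(-72, -107) = 7704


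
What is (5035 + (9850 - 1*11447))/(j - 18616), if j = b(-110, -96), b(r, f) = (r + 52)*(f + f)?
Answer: -1719/3740 ≈ -0.45963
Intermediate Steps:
b(r, f) = 2*f*(52 + r) (b(r, f) = (52 + r)*(2*f) = 2*f*(52 + r))
j = 11136 (j = 2*(-96)*(52 - 110) = 2*(-96)*(-58) = 11136)
(5035 + (9850 - 1*11447))/(j - 18616) = (5035 + (9850 - 1*11447))/(11136 - 18616) = (5035 + (9850 - 11447))/(-7480) = (5035 - 1597)*(-1/7480) = 3438*(-1/7480) = -1719/3740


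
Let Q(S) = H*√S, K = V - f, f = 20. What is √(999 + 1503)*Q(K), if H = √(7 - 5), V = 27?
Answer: 6*√973 ≈ 187.16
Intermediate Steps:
K = 7 (K = 27 - 1*20 = 27 - 20 = 7)
H = √2 ≈ 1.4142
Q(S) = √2*√S
√(999 + 1503)*Q(K) = √(999 + 1503)*(√2*√7) = √2502*√14 = (3*√278)*√14 = 6*√973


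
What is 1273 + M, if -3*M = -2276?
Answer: 6095/3 ≈ 2031.7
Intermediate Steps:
M = 2276/3 (M = -⅓*(-2276) = 2276/3 ≈ 758.67)
1273 + M = 1273 + 2276/3 = 6095/3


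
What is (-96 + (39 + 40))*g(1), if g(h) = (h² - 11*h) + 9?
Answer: 17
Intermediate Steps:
g(h) = 9 + h² - 11*h
(-96 + (39 + 40))*g(1) = (-96 + (39 + 40))*(9 + 1² - 11*1) = (-96 + 79)*(9 + 1 - 11) = -17*(-1) = 17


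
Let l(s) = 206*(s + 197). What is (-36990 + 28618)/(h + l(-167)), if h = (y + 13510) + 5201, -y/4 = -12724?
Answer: -8372/75787 ≈ -0.11047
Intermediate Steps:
y = 50896 (y = -4*(-12724) = 50896)
l(s) = 40582 + 206*s (l(s) = 206*(197 + s) = 40582 + 206*s)
h = 69607 (h = (50896 + 13510) + 5201 = 64406 + 5201 = 69607)
(-36990 + 28618)/(h + l(-167)) = (-36990 + 28618)/(69607 + (40582 + 206*(-167))) = -8372/(69607 + (40582 - 34402)) = -8372/(69607 + 6180) = -8372/75787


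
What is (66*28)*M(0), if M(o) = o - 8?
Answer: -14784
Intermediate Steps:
M(o) = -8 + o
(66*28)*M(0) = (66*28)*(-8 + 0) = 1848*(-8) = -14784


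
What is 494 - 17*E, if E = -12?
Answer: 698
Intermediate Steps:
494 - 17*E = 494 - 17*(-12) = 494 - 1*(-204) = 494 + 204 = 698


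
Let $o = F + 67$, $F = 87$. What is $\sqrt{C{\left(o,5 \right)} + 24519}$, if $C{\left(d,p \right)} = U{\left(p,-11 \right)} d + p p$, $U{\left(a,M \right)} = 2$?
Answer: $2 \sqrt{6213} \approx 157.65$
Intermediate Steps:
$o = 154$ ($o = 87 + 67 = 154$)
$C{\left(d,p \right)} = p^{2} + 2 d$ ($C{\left(d,p \right)} = 2 d + p p = 2 d + p^{2} = p^{2} + 2 d$)
$\sqrt{C{\left(o,5 \right)} + 24519} = \sqrt{\left(5^{2} + 2 \cdot 154\right) + 24519} = \sqrt{\left(25 + 308\right) + 24519} = \sqrt{333 + 24519} = \sqrt{24852} = 2 \sqrt{6213}$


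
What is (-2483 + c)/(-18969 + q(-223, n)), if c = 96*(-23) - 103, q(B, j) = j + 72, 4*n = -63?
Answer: 6392/25217 ≈ 0.25348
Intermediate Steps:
n = -63/4 (n = (1/4)*(-63) = -63/4 ≈ -15.750)
q(B, j) = 72 + j
c = -2311 (c = -2208 - 103 = -2311)
(-2483 + c)/(-18969 + q(-223, n)) = (-2483 - 2311)/(-18969 + (72 - 63/4)) = -4794/(-18969 + 225/4) = -4794/(-75651/4) = -4794*(-4/75651) = 6392/25217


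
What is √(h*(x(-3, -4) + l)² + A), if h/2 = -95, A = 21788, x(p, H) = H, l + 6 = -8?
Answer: 2*I*√9943 ≈ 199.43*I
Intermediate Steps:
l = -14 (l = -6 - 8 = -14)
h = -190 (h = 2*(-95) = -190)
√(h*(x(-3, -4) + l)² + A) = √(-190*(-4 - 14)² + 21788) = √(-190*(-18)² + 21788) = √(-190*324 + 21788) = √(-61560 + 21788) = √(-39772) = 2*I*√9943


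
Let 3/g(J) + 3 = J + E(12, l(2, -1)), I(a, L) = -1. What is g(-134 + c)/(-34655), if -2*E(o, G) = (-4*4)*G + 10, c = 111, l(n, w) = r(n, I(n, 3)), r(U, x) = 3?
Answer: 3/242585 ≈ 1.2367e-5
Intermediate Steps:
l(n, w) = 3
E(o, G) = -5 + 8*G (E(o, G) = -((-4*4)*G + 10)/2 = -(-16*G + 10)/2 = -(10 - 16*G)/2 = -5 + 8*G)
g(J) = 3/(16 + J) (g(J) = 3/(-3 + (J + (-5 + 8*3))) = 3/(-3 + (J + (-5 + 24))) = 3/(-3 + (J + 19)) = 3/(-3 + (19 + J)) = 3/(16 + J))
g(-134 + c)/(-34655) = (3/(16 + (-134 + 111)))/(-34655) = (3/(16 - 23))*(-1/34655) = (3/(-7))*(-1/34655) = (3*(-⅐))*(-1/34655) = -3/7*(-1/34655) = 3/242585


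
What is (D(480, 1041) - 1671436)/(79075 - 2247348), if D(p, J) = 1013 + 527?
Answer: 1669896/2168273 ≈ 0.77015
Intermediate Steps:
D(p, J) = 1540
(D(480, 1041) - 1671436)/(79075 - 2247348) = (1540 - 1671436)/(79075 - 2247348) = -1669896/(-2168273) = -1669896*(-1/2168273) = 1669896/2168273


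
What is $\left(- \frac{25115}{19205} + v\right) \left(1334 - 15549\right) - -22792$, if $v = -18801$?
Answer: $\frac{1026690067832}{3841} \approx 2.673 \cdot 10^{8}$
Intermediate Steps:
$\left(- \frac{25115}{19205} + v\right) \left(1334 - 15549\right) - -22792 = \left(- \frac{25115}{19205} - 18801\right) \left(1334 - 15549\right) - -22792 = \left(\left(-25115\right) \frac{1}{19205} - 18801\right) \left(-14215\right) + 22792 = \left(- \frac{5023}{3841} - 18801\right) \left(-14215\right) + 22792 = \left(- \frac{72219664}{3841}\right) \left(-14215\right) + 22792 = \frac{1026602523760}{3841} + 22792 = \frac{1026690067832}{3841}$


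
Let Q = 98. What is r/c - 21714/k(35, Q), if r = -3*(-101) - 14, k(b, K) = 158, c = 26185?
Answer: -284267714/2068615 ≈ -137.42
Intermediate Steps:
r = 289 (r = 303 - 14 = 289)
r/c - 21714/k(35, Q) = 289/26185 - 21714/158 = 289*(1/26185) - 21714*1/158 = 289/26185 - 10857/79 = -284267714/2068615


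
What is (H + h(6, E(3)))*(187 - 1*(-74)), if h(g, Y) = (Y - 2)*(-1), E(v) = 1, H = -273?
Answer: -70992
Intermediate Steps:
h(g, Y) = 2 - Y (h(g, Y) = (-2 + Y)*(-1) = 2 - Y)
(H + h(6, E(3)))*(187 - 1*(-74)) = (-273 + (2 - 1*1))*(187 - 1*(-74)) = (-273 + (2 - 1))*(187 + 74) = (-273 + 1)*261 = -272*261 = -70992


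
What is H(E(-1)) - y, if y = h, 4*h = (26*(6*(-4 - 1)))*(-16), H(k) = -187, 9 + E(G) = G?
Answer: -3307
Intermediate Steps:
E(G) = -9 + G
h = 3120 (h = ((26*(6*(-4 - 1)))*(-16))/4 = ((26*(6*(-5)))*(-16))/4 = ((26*(-30))*(-16))/4 = (-780*(-16))/4 = (¼)*12480 = 3120)
y = 3120
H(E(-1)) - y = -187 - 1*3120 = -187 - 3120 = -3307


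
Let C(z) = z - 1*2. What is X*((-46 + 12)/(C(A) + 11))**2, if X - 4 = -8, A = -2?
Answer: -4624/49 ≈ -94.367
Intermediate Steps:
C(z) = -2 + z (C(z) = z - 2 = -2 + z)
X = -4 (X = 4 - 8 = -4)
X*((-46 + 12)/(C(A) + 11))**2 = -4*(-46 + 12)**2/((-2 - 2) + 11)**2 = -4*1156/(-4 + 11)**2 = -4*(-34/7)**2 = -4*1156/49 = -4624/49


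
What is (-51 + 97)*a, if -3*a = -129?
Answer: 1978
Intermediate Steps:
a = 43 (a = -⅓*(-129) = 43)
(-51 + 97)*a = (-51 + 97)*43 = 46*43 = 1978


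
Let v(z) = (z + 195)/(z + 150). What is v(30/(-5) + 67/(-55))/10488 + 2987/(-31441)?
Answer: -1335279130/14073651861 ≈ -0.094878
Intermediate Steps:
v(z) = (195 + z)/(150 + z)
v(30/(-5) + 67/(-55))/10488 + 2987/(-31441) = ((195 + (30/(-5) + 67/(-55)))/(150 + (30/(-5) + 67/(-55))))/10488 + 2987/(-31441) = ((195 + (30*(-⅕) + 67*(-1/55)))/(150 + (30*(-⅕) + 67*(-1/55))))*(1/10488) + 2987*(-1/31441) = ((195 + (-6 - 67/55))/(150 + (-6 - 67/55)))*(1/10488) - 2987/31441 = ((195 - 397/55)/(150 - 397/55))*(1/10488) - 2987/31441 = ((10328/55)/(7853/55))*(1/10488) - 2987/31441 = ((55/7853)*(10328/55))*(1/10488) - 2987/31441 = (10328/7853)*(1/10488) - 2987/31441 = 1291/10295283 - 2987/31441 = -1335279130/14073651861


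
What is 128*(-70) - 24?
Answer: -8984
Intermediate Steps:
128*(-70) - 24 = -8960 - 24 = -8984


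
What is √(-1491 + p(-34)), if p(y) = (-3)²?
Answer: I*√1482 ≈ 38.497*I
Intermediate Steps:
p(y) = 9
√(-1491 + p(-34)) = √(-1491 + 9) = √(-1482) = I*√1482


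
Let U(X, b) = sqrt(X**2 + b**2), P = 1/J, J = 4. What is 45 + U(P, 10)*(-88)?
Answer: 45 - 22*sqrt(1601) ≈ -835.28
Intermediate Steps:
P = 1/4 ≈ 0.25000
45 + U(P, 10)*(-88) = 45 + sqrt((1/4)**2 + 10**2)*(-88) = 45 + sqrt(1/16 + 100)*(-88) = 45 + sqrt(1601/16)*(-88) = 45 + (sqrt(1601)/4)*(-88) = 45 - 22*sqrt(1601)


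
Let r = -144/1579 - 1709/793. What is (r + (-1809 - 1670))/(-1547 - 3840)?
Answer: 4359032116/6745315889 ≈ 0.64623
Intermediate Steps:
r = -2812703/1252147 (r = -144*1/1579 - 1709*1/793 = -144/1579 - 1709/793 = -2812703/1252147 ≈ -2.2463)
(r + (-1809 - 1670))/(-1547 - 3840) = (-2812703/1252147 + (-1809 - 1670))/(-1547 - 3840) = (-2812703/1252147 - 3479)/(-5387) = -4359032116/1252147*(-1/5387) = 4359032116/6745315889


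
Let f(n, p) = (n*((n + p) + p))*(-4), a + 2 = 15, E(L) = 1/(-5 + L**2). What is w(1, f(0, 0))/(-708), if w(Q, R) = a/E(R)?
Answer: 65/708 ≈ 0.091808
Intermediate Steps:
a = 13 (a = -2 + 15 = 13)
f(n, p) = -4*n*(n + 2*p) (f(n, p) = (n*(n + 2*p))*(-4) = -4*n*(n + 2*p))
w(Q, R) = -65 + 13*R**2 (w(Q, R) = 13/(1/(-5 + R**2)) = 13*(-5 + R**2) = -65 + 13*R**2)
w(1, f(0, 0))/(-708) = (-65 + 13*(-4*0*(0 + 2*0))**2)/(-708) = (-65 + 13*(-4*0*(0 + 0))**2)*(-1/708) = (-65 + 13*(-4*0*0)**2)*(-1/708) = (-65 + 13*0**2)*(-1/708) = (-65 + 13*0)*(-1/708) = (-65 + 0)*(-1/708) = -65*(-1/708) = 65/708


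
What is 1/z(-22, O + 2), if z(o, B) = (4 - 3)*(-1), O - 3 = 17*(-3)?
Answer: -1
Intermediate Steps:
O = -48 (O = 3 + 17*(-3) = 3 - 51 = -48)
z(o, B) = -1 (z(o, B) = 1*(-1) = -1)
1/z(-22, O + 2) = 1/(-1) = -1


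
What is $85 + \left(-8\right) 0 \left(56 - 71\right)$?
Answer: $85$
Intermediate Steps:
$85 + \left(-8\right) 0 \left(56 - 71\right) = 85 + 0 \left(56 - 71\right) = 85 + 0 \left(-15\right) = 85 + 0 = 85$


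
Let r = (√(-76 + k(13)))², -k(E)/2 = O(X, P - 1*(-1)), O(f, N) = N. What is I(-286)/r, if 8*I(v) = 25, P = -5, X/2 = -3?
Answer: -25/544 ≈ -0.045956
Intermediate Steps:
X = -6 (X = 2*(-3) = -6)
I(v) = 25/8 (I(v) = (⅛)*25 = 25/8)
k(E) = 8 (k(E) = -2*(-5 - 1*(-1)) = -2*(-5 + 1) = -2*(-4) = 8)
r = -68 (r = (√(-76 + 8))² = (√(-68))² = (2*I*√17)² = -68)
I(-286)/r = (25/8)/(-68) = (25/8)*(-1/68) = -25/544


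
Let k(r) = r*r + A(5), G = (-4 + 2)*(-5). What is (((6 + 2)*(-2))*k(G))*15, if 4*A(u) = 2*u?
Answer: -24600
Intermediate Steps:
A(u) = u/2 (A(u) = (2*u)/4 = u/2)
G = 10 (G = -2*(-5) = 10)
k(r) = 5/2 + r**2 (k(r) = r*r + (1/2)*5 = r**2 + 5/2 = 5/2 + r**2)
(((6 + 2)*(-2))*k(G))*15 = (((6 + 2)*(-2))*(5/2 + 10**2))*15 = ((8*(-2))*(5/2 + 100))*15 = -16*205/2*15 = -1640*15 = -24600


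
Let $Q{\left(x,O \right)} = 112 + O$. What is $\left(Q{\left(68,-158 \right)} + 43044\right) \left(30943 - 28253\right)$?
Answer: $115664620$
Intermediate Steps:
$\left(Q{\left(68,-158 \right)} + 43044\right) \left(30943 - 28253\right) = \left(\left(112 - 158\right) + 43044\right) \left(30943 - 28253\right) = \left(-46 + 43044\right) 2690 = 42998 \cdot 2690 = 115664620$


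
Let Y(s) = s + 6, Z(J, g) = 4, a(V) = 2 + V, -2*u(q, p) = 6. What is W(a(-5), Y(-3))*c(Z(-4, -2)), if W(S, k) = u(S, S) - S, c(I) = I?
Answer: 0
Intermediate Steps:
u(q, p) = -3 (u(q, p) = -½*6 = -3)
Y(s) = 6 + s
W(S, k) = -3 - S
W(a(-5), Y(-3))*c(Z(-4, -2)) = (-3 - (2 - 5))*4 = (-3 - 1*(-3))*4 = (-3 + 3)*4 = 0*4 = 0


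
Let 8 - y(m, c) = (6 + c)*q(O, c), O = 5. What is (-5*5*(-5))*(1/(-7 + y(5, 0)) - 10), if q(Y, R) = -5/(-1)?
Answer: -36375/29 ≈ -1254.3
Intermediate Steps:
q(Y, R) = 5 (q(Y, R) = -5*(-1) = 5)
y(m, c) = -22 - 5*c (y(m, c) = 8 - (6 + c)*5 = 8 - (30 + 5*c) = 8 + (-30 - 5*c) = -22 - 5*c)
(-5*5*(-5))*(1/(-7 + y(5, 0)) - 10) = (-5*5*(-5))*(1/(-7 + (-22 - 5*0)) - 10) = (-25*(-5))*(1/(-7 + (-22 + 0)) - 10) = 125*(1/(-7 - 22) - 10) = 125*(1/(-29) - 10) = 125*(-1/29 - 10) = 125*(-291/29) = -36375/29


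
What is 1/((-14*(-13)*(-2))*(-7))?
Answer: 1/2548 ≈ 0.00039246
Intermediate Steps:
1/((-14*(-13)*(-2))*(-7)) = 1/((182*(-2))*(-7)) = 1/(-364*(-7)) = 1/2548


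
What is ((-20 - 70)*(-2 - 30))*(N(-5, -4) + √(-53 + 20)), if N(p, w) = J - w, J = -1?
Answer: 8640 + 2880*I*√33 ≈ 8640.0 + 16544.0*I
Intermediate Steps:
N(p, w) = -1 - w
((-20 - 70)*(-2 - 30))*(N(-5, -4) + √(-53 + 20)) = ((-20 - 70)*(-2 - 30))*((-1 - 1*(-4)) + √(-53 + 20)) = (-90*(-32))*((-1 + 4) + √(-33)) = 2880*(3 + I*√33) = 8640 + 2880*I*√33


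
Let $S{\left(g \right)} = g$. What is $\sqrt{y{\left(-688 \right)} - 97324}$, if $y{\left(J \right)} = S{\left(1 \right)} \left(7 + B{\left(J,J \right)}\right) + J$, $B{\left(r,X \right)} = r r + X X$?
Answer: $\sqrt{848683} \approx 921.24$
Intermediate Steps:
$B{\left(r,X \right)} = X^{2} + r^{2}$ ($B{\left(r,X \right)} = r^{2} + X^{2} = X^{2} + r^{2}$)
$y{\left(J \right)} = 7 + J + 2 J^{2}$ ($y{\left(J \right)} = 1 \left(7 + \left(J^{2} + J^{2}\right)\right) + J = 1 \left(7 + 2 J^{2}\right) + J = \left(7 + 2 J^{2}\right) + J = 7 + J + 2 J^{2}$)
$\sqrt{y{\left(-688 \right)} - 97324} = \sqrt{\left(7 - 688 + 2 \left(-688\right)^{2}\right) - 97324} = \sqrt{\left(7 - 688 + 2 \cdot 473344\right) - 97324} = \sqrt{\left(7 - 688 + 946688\right) - 97324} = \sqrt{946007 - 97324} = \sqrt{848683}$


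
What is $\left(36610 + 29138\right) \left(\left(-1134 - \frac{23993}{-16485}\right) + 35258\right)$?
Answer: $\frac{12329024042828}{5495} \approx 2.2437 \cdot 10^{9}$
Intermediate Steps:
$\left(36610 + 29138\right) \left(\left(-1134 - \frac{23993}{-16485}\right) + 35258\right) = 65748 \left(\left(-1134 - - \frac{23993}{16485}\right) + 35258\right) = 65748 \left(\left(-1134 + \frac{23993}{16485}\right) + 35258\right) = 65748 \left(- \frac{18669997}{16485} + 35258\right) = 65748 \cdot \frac{562558133}{16485} = \frac{12329024042828}{5495}$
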